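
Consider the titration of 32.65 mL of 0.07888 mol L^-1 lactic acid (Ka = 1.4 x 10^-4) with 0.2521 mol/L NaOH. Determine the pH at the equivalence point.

n(HC3H5O3) = 0.07888 x 0.03265 = 0.002575 mol; V(NaOH) at equivalence = 0.002575/0.2521 = 0.01022 L.
At equivalence all the acid is converted to C3H5O3-; total volume = 0.03265 + 0.01022 = 0.04287 L, so [C3H5O3-] = 0.002575/0.04287 = 0.06008 M.
Kb = Kw/Ka = 1.0e-14 / 1.4 x 10^-4 = 7.14e-11.
[OH^-] = sqrt(Kb x [C3H5O3-]) = sqrt(7.14e-11 x 0.06008) = 2.07e-6 M.
pOH = 5.68, so pH = 14.00 - 5.68 = 8.32.

8.32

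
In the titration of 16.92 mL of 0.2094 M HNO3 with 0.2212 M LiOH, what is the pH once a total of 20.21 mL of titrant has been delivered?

12.40

n(acid) = 0.2094 x 0.01692 = 0.003543 mol; n(LiOH) added = 0.2212 x 0.02021 = 0.004470 mol.
Base is in excess by 0.004470 - 0.003543 = 0.0009274 mol in a total volume of 0.03713 L.
[OH^-] = 0.0009274/0.03713 = 0.02498 M, so pOH = 1.60 and pH = 14.00 - 1.60 = 12.40.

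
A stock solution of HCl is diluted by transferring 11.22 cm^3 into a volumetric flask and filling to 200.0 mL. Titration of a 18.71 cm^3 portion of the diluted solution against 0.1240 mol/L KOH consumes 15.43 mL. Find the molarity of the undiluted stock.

n(KOH) = 0.1240 x 0.01543 = 0.001913 mol.
n(HCl) in the aliquot = 0.001913 mol.
[diluted HCl] = 0.001913 / 0.01871 = 0.1023 M.
Dilution factor = 200.0/11.22 = 17.83, so [stock] = 0.1023 x 17.83 = 1.82 M.

1.82 M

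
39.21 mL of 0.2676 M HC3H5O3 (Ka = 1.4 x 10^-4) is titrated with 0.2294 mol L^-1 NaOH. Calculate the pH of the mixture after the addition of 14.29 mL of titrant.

3.51

Initial n(HC3H5O3) = 0.2676 x 0.03921 = 0.01049 mol.
n(NaOH) added = 0.2294 x 0.01429 = 0.003278 mol, converting that many moles of HC3H5O3 to C3H5O3-.
Remaining n(HC3H5O3) = 0.007214 mol; n(C3H5O3-) = 0.003278 mol.
By Henderson-Hasselbalch, pH = pKa + log([A^-]/[HA]) = 3.85 + log(0.003278/0.007214) = 3.85 + (-0.34) = 3.51.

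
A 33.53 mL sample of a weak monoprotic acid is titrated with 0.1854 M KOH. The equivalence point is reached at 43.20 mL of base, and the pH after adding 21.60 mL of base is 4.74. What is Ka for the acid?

21.60 mL is half of the equivalence volume, so this is the half-equivalence point where [HA] = [A^-].
At half-equivalence pH = pKa, so pKa = 4.74.
Ka = 10^(-4.74) = 1.8 x 10^-5.

1.8 x 10^-5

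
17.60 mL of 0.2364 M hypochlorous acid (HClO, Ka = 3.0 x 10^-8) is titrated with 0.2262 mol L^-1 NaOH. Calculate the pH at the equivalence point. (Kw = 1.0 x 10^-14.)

10.29

n(HClO) = 0.2364 x 0.01760 = 0.004161 mol; V(NaOH) at equivalence = 0.004161/0.2262 = 0.01839 L.
At equivalence all the acid is converted to ClO-; total volume = 0.01760 + 0.01839 = 0.03599 L, so [ClO-] = 0.004161/0.03599 = 0.1156 M.
Kb = Kw/Ka = 1.0e-14 / 3.0 x 10^-8 = 3.33e-7.
[OH^-] = sqrt(Kb x [ClO-]) = sqrt(3.33e-7 x 0.1156) = 0.000196 M.
pOH = 3.71, so pH = 14.00 - 3.71 = 10.29.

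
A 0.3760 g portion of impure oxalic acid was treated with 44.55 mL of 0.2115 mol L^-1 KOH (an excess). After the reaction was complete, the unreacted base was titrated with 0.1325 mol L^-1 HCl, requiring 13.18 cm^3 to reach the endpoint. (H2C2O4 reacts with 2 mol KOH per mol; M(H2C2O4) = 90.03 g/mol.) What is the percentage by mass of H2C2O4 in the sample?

Total n(KOH) added = 0.2115 x 0.04455 = 0.009422 mol.
n(HCl) used = 0.1325 x 0.01318 = 0.001746 mol, which equals the excess n(KOH).
So n(KOH) consumed by the sample = 0.009422 - 0.001746 = 0.007676 mol.
n(H2C2O4) = 0.007676 / 2 = 0.003838 mol.
mass H2C2O4 = 0.003838 x 90.03 = 0.3455 g, so %H2C2O4 = 0.3455/0.3760 x 100 = 91.9%.

91.9%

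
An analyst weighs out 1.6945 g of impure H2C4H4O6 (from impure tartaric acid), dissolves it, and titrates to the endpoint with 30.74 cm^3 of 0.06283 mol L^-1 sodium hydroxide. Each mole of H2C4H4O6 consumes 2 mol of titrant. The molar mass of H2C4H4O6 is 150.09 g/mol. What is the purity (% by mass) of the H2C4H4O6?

8.55%

n(NaOH) = 0.06283 x 0.03074 = 0.001931 mol.
n(H2C4H4O6) = 0.001931 / 2 = 0.0009657 mol.
mass of H2C4H4O6 = 0.0009657 x 150.09 = 0.1449 g.
% purity = 0.1449 / 1.6945 x 100 = 8.55%.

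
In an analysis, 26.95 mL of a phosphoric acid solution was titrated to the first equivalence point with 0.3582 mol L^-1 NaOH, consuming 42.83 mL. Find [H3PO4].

n(NaOH) = 0.3582 x 0.04283 = 0.01534 mol.
At the first equivalence point, 1 mol OH^- react per mol H3PO4, so n(H3PO4) = 0.01534 / 1 = 0.01534 mol.
[H3PO4] = 0.01534 / 0.02695 L = 0.569 M.

0.569 M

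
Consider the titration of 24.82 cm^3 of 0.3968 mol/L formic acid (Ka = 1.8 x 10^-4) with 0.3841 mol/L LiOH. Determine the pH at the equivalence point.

n(HCOOH) = 0.3968 x 0.02482 = 0.009849 mol; V(LiOH) at equivalence = 0.009849/0.3841 = 0.02564 L.
At equivalence all the acid is converted to HCOO-; total volume = 0.02482 + 0.02564 = 0.05046 L, so [HCOO-] = 0.009849/0.05046 = 0.1952 M.
Kb = Kw/Ka = 1.0e-14 / 1.8 x 10^-4 = 5.56e-11.
[OH^-] = sqrt(Kb x [HCOO-]) = sqrt(5.56e-11 x 0.1952) = 3.29e-6 M.
pOH = 5.48, so pH = 14.00 - 5.48 = 8.52.

8.52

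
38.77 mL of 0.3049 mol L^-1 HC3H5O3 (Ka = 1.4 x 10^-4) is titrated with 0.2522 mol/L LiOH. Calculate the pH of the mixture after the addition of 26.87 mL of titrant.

Initial n(HC3H5O3) = 0.3049 x 0.03877 = 0.01182 mol.
n(LiOH) added = 0.2522 x 0.02687 = 0.006777 mol, converting that many moles of HC3H5O3 to C3H5O3-.
Remaining n(HC3H5O3) = 0.005044 mol; n(C3H5O3-) = 0.006777 mol.
By Henderson-Hasselbalch, pH = pKa + log([A^-]/[HA]) = 3.85 + log(0.006777/0.005044) = 3.85 + (+0.13) = 3.98.

3.98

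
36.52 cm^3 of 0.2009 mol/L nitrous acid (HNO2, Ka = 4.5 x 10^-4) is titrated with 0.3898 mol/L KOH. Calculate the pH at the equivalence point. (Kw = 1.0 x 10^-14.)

8.23

n(HNO2) = 0.2009 x 0.03652 = 0.007337 mol; V(KOH) at equivalence = 0.007337/0.3898 = 0.01882 L.
At equivalence all the acid is converted to NO2-; total volume = 0.03652 + 0.01882 = 0.05534 L, so [NO2-] = 0.007337/0.05534 = 0.1326 M.
Kb = Kw/Ka = 1.0e-14 / 4.5 x 10^-4 = 2.22e-11.
[OH^-] = sqrt(Kb x [NO2-]) = sqrt(2.22e-11 x 0.1326) = 1.72e-6 M.
pOH = 5.77, so pH = 14.00 - 5.77 = 8.23.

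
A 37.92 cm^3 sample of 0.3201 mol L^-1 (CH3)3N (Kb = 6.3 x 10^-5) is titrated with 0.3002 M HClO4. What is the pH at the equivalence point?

5.30

n((CH3)3N) = 0.3201 x 0.03792 = 0.01214 mol; V(HClO4) at equivalence = 0.01214/0.3002 = 0.04043 L.
At equivalence the base is fully converted to (CH3)3NH+; total volume = 0.07835 L, so [(CH3)3NH+] = 0.01214/0.07835 = 0.1549 M.
Ka((CH3)3NH+) = Kw/Kb = 1.0e-14 / 6.3 x 10^-5 = 1.59e-10.
[H^+] = sqrt(Ka x [(CH3)3NH+]) = sqrt(1.59e-10 x 0.1549) = 4.96e-6 M.
pH = -log(4.96e-6) = 5.30.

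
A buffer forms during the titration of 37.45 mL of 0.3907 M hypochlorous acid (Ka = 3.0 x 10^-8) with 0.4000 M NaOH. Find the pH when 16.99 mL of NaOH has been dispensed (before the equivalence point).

7.46

Initial n(HClO) = 0.3907 x 0.03745 = 0.01463 mol.
n(NaOH) added = 0.4000 x 0.01699 = 0.006796 mol, converting that many moles of HClO to ClO-.
Remaining n(HClO) = 0.007836 mol; n(ClO-) = 0.006796 mol.
By Henderson-Hasselbalch, pH = pKa + log([A^-]/[HA]) = 7.52 + log(0.006796/0.007836) = 7.52 + (-0.06) = 7.46.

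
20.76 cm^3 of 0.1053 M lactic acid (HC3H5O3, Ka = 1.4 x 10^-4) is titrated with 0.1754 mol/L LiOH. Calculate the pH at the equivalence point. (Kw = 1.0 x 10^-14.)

n(HC3H5O3) = 0.1053 x 0.02076 = 0.002186 mol; V(LiOH) at equivalence = 0.002186/0.1754 = 0.01246 L.
At equivalence all the acid is converted to C3H5O3-; total volume = 0.02076 + 0.01246 = 0.03322 L, so [C3H5O3-] = 0.002186/0.03322 = 0.06580 M.
Kb = Kw/Ka = 1.0e-14 / 1.4 x 10^-4 = 7.14e-11.
[OH^-] = sqrt(Kb x [C3H5O3-]) = sqrt(7.14e-11 x 0.06580) = 2.17e-6 M.
pOH = 5.66, so pH = 14.00 - 5.66 = 8.34.

8.34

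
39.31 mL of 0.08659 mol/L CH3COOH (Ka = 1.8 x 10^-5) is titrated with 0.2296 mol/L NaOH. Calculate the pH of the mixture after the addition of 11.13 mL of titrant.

5.22

Initial n(CH3COOH) = 0.08659 x 0.03931 = 0.003404 mol.
n(NaOH) added = 0.2296 x 0.01113 = 0.002555 mol, converting that many moles of CH3COOH to CH3COO-.
Remaining n(CH3COOH) = 0.0008484 mol; n(CH3COO-) = 0.002555 mol.
By Henderson-Hasselbalch, pH = pKa + log([A^-]/[HA]) = 4.74 + log(0.002555/0.0008484) = 4.74 + (+0.48) = 5.22.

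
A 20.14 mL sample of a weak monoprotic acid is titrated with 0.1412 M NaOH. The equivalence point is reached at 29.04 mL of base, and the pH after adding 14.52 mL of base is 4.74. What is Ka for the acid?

1.8 x 10^-5

14.52 mL is half of the equivalence volume, so this is the half-equivalence point where [HA] = [A^-].
At half-equivalence pH = pKa, so pKa = 4.74.
Ka = 10^(-4.74) = 1.8 x 10^-5.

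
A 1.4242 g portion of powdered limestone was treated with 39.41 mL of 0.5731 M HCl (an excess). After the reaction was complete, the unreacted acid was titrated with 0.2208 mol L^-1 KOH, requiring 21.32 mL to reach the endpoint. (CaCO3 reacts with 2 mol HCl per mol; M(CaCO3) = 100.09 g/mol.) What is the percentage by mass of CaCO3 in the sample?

Total n(HCl) added = 0.5731 x 0.03941 = 0.02259 mol.
n(KOH) used = 0.2208 x 0.02132 = 0.004707 mol, which equals the excess n(HCl).
So n(HCl) consumed by the sample = 0.02259 - 0.004707 = 0.01788 mol.
n(CaCO3) = 0.01788 / 2 = 0.008939 mol.
mass CaCO3 = 0.008939 x 100.09 = 0.8947 g, so %CaCO3 = 0.8947/1.4242 x 100 = 62.8%.

62.8%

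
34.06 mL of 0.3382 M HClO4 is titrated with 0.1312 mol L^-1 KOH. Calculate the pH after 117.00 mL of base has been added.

12.40

n(acid) = 0.3382 x 0.03406 = 0.01152 mol; n(KOH) added = 0.1312 x 0.1170 = 0.01535 mol.
Base is in excess by 0.01535 - 0.01152 = 0.003831 mol in a total volume of 0.1511 L.
[OH^-] = 0.003831/0.1511 = 0.02536 M, so pOH = 1.60 and pH = 14.00 - 1.60 = 12.40.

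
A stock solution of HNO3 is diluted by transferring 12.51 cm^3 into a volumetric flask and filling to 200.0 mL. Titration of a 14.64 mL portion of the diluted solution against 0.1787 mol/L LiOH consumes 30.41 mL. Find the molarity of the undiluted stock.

n(LiOH) = 0.1787 x 0.03041 = 0.005434 mol.
n(HNO3) in the aliquot = 0.005434 mol.
[diluted HNO3] = 0.005434 / 0.01464 = 0.3712 M.
Dilution factor = 200.0/12.51 = 15.99, so [stock] = 0.3712 x 15.99 = 5.93 M.

5.93 M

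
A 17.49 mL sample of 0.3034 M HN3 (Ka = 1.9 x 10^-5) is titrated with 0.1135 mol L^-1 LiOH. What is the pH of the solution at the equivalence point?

8.82

n(HN3) = 0.3034 x 0.01749 = 0.005306 mol; V(LiOH) at equivalence = 0.005306/0.1135 = 0.04675 L.
At equivalence all the acid is converted to N3-; total volume = 0.01749 + 0.04675 = 0.06424 L, so [N3-] = 0.005306/0.06424 = 0.08260 M.
Kb = Kw/Ka = 1.0e-14 / 1.9 x 10^-5 = 5.26e-10.
[OH^-] = sqrt(Kb x [N3-]) = sqrt(5.26e-10 x 0.08260) = 6.59e-6 M.
pOH = 5.18, so pH = 14.00 - 5.18 = 8.82.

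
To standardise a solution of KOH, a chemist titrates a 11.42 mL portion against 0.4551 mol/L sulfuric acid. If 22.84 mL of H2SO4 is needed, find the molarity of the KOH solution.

1.82 M

n(H2SO4) delivered = 0.4551 x 0.02284 = 0.01039 mol.
The reaction is 2 KOH + 1 H2SO4, so n(KOH) = 0.01039 x 2/1 = 0.02079 mol.
[KOH] = 0.02079 mol / 0.01142 L = 1.82 M.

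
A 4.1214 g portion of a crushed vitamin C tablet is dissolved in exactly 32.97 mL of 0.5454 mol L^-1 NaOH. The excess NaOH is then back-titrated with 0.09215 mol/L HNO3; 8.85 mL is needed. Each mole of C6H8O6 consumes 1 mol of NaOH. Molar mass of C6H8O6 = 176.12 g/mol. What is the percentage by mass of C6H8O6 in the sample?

Total n(NaOH) added = 0.5454 x 0.03297 = 0.01798 mol.
n(HNO3) used = 0.09215 x 0.008850 = 0.0008155 mol, which equals the excess n(NaOH).
So n(NaOH) consumed by the sample = 0.01798 - 0.0008155 = 0.01717 mol.
n(C6H8O6) = 0.01717 / 1 = 0.01717 mol.
mass C6H8O6 = 0.01717 x 176.12 = 3.023 g, so %C6H8O6 = 3.023/4.1214 x 100 = 73.4%.

73.4%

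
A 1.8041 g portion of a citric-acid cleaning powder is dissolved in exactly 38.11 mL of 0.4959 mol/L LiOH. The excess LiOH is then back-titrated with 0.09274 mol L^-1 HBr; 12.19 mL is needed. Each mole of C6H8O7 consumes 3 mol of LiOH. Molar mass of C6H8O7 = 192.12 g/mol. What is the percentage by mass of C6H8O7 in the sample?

Total n(LiOH) added = 0.4959 x 0.03811 = 0.01890 mol.
n(HBr) used = 0.09274 x 0.01219 = 0.001131 mol, which equals the excess n(LiOH).
So n(LiOH) consumed by the sample = 0.01890 - 0.001131 = 0.01777 mol.
n(C6H8O7) = 0.01777 / 3 = 0.005923 mol.
mass C6H8O7 = 0.005923 x 192.12 = 1.138 g, so %C6H8O7 = 1.138/1.8041 x 100 = 63.1%.

63.1%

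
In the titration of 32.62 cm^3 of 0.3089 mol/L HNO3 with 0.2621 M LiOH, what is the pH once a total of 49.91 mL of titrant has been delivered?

12.56

n(acid) = 0.3089 x 0.03262 = 0.01008 mol; n(LiOH) added = 0.2621 x 0.04991 = 0.01308 mol.
Base is in excess by 0.01308 - 0.01008 = 0.003005 mol in a total volume of 0.08253 L.
[OH^-] = 0.003005/0.08253 = 0.03641 M, so pOH = 1.44 and pH = 14.00 - 1.44 = 12.56.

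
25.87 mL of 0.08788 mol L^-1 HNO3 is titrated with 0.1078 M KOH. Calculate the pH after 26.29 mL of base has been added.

12.03

n(acid) = 0.08788 x 0.02587 = 0.002273 mol; n(KOH) added = 0.1078 x 0.02629 = 0.002834 mol.
Base is in excess by 0.002834 - 0.002273 = 0.0005606 mol in a total volume of 0.05216 L.
[OH^-] = 0.0005606/0.05216 = 0.01075 M, so pOH = 1.97 and pH = 14.00 - 1.97 = 12.03.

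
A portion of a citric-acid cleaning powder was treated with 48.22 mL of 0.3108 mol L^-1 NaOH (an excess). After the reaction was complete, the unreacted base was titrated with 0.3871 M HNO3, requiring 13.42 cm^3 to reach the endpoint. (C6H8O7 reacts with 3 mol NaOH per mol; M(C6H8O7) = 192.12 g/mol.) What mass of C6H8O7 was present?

0.627 g

Total n(NaOH) added = 0.3108 x 0.04822 = 0.01499 mol.
n(HNO3) used = 0.3871 x 0.01342 = 0.005195 mol, which equals the excess n(NaOH).
So n(NaOH) consumed by the sample = 0.01499 - 0.005195 = 0.009792 mol.
n(C6H8O7) = 0.009792 / 3 = 0.003264 mol.
mass = 0.003264 mol x 192.12 g/mol = 0.627 g.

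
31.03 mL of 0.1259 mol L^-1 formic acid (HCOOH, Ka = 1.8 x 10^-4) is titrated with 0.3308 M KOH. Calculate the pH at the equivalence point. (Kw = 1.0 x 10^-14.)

n(HCOOH) = 0.1259 x 0.03103 = 0.003907 mol; V(KOH) at equivalence = 0.003907/0.3308 = 0.01181 L.
At equivalence all the acid is converted to HCOO-; total volume = 0.03103 + 0.01181 = 0.04284 L, so [HCOO-] = 0.003907/0.04284 = 0.09119 M.
Kb = Kw/Ka = 1.0e-14 / 1.8 x 10^-4 = 5.56e-11.
[OH^-] = sqrt(Kb x [HCOO-]) = sqrt(5.56e-11 x 0.09119) = 2.25e-6 M.
pOH = 5.65, so pH = 14.00 - 5.65 = 8.35.

8.35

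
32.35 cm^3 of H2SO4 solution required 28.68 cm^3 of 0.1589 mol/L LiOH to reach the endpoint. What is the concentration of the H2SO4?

0.0704 M

n(LiOH) delivered = 0.1589 x 0.02868 = 0.004557 mol.
The reaction is 1 H2SO4 + 2 LiOH, so n(H2SO4) = 0.004557 x 1/2 = 0.002279 mol.
[H2SO4] = 0.002279 mol / 0.03235 L = 0.0704 M.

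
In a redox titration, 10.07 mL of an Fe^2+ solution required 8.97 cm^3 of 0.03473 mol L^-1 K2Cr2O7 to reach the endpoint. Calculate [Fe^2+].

0.186 M

n(K2Cr2O7) = 0.03473 x 0.008970 = 0.0003115 mol.
From the balanced equation, 1 mol K2Cr2O7 reacts with 6 mol Fe^2+, so n(Fe^2+) = 0.0003115 x 6/1 = 0.001869 mol.
[Fe^2+] = 0.001869 / 0.01007 L = 0.186 M.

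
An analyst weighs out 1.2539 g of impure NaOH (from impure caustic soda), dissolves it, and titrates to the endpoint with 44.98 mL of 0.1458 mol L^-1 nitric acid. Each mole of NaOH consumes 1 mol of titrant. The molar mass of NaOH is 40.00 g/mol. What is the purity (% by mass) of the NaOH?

20.9%

n(HNO3) = 0.1458 x 0.04498 = 0.006558 mol.
n(NaOH) = 0.006558 / 1 = 0.006558 mol.
mass of NaOH = 0.006558 x 40.00 = 0.2623 g.
% purity = 0.2623 / 1.2539 x 100 = 20.9%.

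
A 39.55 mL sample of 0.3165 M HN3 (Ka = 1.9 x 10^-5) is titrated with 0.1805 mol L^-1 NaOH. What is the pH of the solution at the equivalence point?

8.89

n(HN3) = 0.3165 x 0.03955 = 0.01252 mol; V(NaOH) at equivalence = 0.01252/0.1805 = 0.06935 L.
At equivalence all the acid is converted to N3-; total volume = 0.03955 + 0.06935 = 0.1089 L, so [N3-] = 0.01252/0.1089 = 0.1149 M.
Kb = Kw/Ka = 1.0e-14 / 1.9 x 10^-5 = 5.26e-10.
[OH^-] = sqrt(Kb x [N3-]) = sqrt(5.26e-10 x 0.1149) = 7.78e-6 M.
pOH = 5.11, so pH = 14.00 - 5.11 = 8.89.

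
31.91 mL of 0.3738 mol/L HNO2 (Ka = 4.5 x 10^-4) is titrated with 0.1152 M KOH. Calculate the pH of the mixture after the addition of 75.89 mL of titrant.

Initial n(HNO2) = 0.3738 x 0.03191 = 0.01193 mol.
n(KOH) added = 0.1152 x 0.07589 = 0.008743 mol, converting that many moles of HNO2 to NO2-.
Remaining n(HNO2) = 0.003185 mol; n(NO2-) = 0.008743 mol.
By Henderson-Hasselbalch, pH = pKa + log([A^-]/[HA]) = 3.35 + log(0.008743/0.003185) = 3.35 + (+0.44) = 3.79.

3.79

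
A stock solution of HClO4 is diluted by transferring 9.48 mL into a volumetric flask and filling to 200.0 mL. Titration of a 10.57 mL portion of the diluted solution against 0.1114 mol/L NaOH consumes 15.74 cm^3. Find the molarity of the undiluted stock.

n(NaOH) = 0.1114 x 0.01574 = 0.001753 mol.
n(HClO4) in the aliquot = 0.001753 mol.
[diluted HClO4] = 0.001753 / 0.01057 = 0.1659 M.
Dilution factor = 200.0/9.480 = 21.10, so [stock] = 0.1659 x 21.10 = 3.50 M.

3.50 M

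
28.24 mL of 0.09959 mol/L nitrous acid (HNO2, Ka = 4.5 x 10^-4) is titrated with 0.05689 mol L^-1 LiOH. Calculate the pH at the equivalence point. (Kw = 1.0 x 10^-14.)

n(HNO2) = 0.09959 x 0.02824 = 0.002812 mol; V(LiOH) at equivalence = 0.002812/0.05689 = 0.04944 L.
At equivalence all the acid is converted to NO2-; total volume = 0.02824 + 0.04944 = 0.07768 L, so [NO2-] = 0.002812/0.07768 = 0.03621 M.
Kb = Kw/Ka = 1.0e-14 / 4.5 x 10^-4 = 2.22e-11.
[OH^-] = sqrt(Kb x [NO2-]) = sqrt(2.22e-11 x 0.03621) = 8.97e-7 M.
pOH = 6.05, so pH = 14.00 - 6.05 = 7.95.

7.95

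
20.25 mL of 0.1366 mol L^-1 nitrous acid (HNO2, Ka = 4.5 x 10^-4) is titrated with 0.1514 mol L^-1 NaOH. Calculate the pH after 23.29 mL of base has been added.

n(acid) = 0.1366 x 0.02025 = 0.002766 mol; n(NaOH) added = 0.1514 x 0.02329 = 0.003526 mol.
Base is in excess by 0.003526 - 0.002766 = 0.0007600 mol in a total volume of 0.04354 L.
[OH^-] = 0.0007600/0.04354 = 0.01745 M, so pOH = 1.76 and pH = 14.00 - 1.76 = 12.24.

12.24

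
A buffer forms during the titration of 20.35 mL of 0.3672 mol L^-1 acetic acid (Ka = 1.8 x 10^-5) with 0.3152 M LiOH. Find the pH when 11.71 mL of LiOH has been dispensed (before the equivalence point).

4.73

Initial n(CH3COOH) = 0.3672 x 0.02035 = 0.007473 mol.
n(LiOH) added = 0.3152 x 0.01171 = 0.003691 mol, converting that many moles of CH3COOH to CH3COO-.
Remaining n(CH3COOH) = 0.003782 mol; n(CH3COO-) = 0.003691 mol.
By Henderson-Hasselbalch, pH = pKa + log([A^-]/[HA]) = 4.74 + log(0.003691/0.003782) = 4.74 + (-0.01) = 4.73.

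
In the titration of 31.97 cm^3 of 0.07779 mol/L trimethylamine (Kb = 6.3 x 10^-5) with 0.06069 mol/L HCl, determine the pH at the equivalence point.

n((CH3)3N) = 0.07779 x 0.03197 = 0.002487 mol; V(HCl) at equivalence = 0.002487/0.06069 = 0.04098 L.
At equivalence the base is fully converted to (CH3)3NH+; total volume = 0.07295 L, so [(CH3)3NH+] = 0.002487/0.07295 = 0.03409 M.
Ka((CH3)3NH+) = Kw/Kb = 1.0e-14 / 6.3 x 10^-5 = 1.59e-10.
[H^+] = sqrt(Ka x [(CH3)3NH+]) = sqrt(1.59e-10 x 0.03409) = 2.33e-6 M.
pH = -log(2.33e-6) = 5.63.

5.63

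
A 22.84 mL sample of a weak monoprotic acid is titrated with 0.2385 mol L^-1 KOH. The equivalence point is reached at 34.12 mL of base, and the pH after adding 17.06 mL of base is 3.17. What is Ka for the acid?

17.06 mL is half of the equivalence volume, so this is the half-equivalence point where [HA] = [A^-].
At half-equivalence pH = pKa, so pKa = 3.17.
Ka = 10^(-3.17) = 6.8 x 10^-4.

6.8 x 10^-4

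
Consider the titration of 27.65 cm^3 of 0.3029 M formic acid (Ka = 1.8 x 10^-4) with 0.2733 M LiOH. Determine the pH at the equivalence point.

n(HCOOH) = 0.3029 x 0.02765 = 0.008375 mol; V(LiOH) at equivalence = 0.008375/0.2733 = 0.03064 L.
At equivalence all the acid is converted to HCOO-; total volume = 0.02765 + 0.03064 = 0.05829 L, so [HCOO-] = 0.008375/0.05829 = 0.1437 M.
Kb = Kw/Ka = 1.0e-14 / 1.8 x 10^-4 = 5.56e-11.
[OH^-] = sqrt(Kb x [HCOO-]) = sqrt(5.56e-11 x 0.1437) = 2.83e-6 M.
pOH = 5.55, so pH = 14.00 - 5.55 = 8.45.

8.45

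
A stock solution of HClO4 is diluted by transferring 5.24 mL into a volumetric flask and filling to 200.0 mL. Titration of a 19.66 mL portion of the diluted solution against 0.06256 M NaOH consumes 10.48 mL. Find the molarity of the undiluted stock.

n(NaOH) = 0.06256 x 0.01048 = 0.0006556 mol.
n(HClO4) in the aliquot = 0.0006556 mol.
[diluted HClO4] = 0.0006556 / 0.01966 = 0.03335 M.
Dilution factor = 200.0/5.240 = 38.17, so [stock] = 0.03335 x 38.17 = 1.27 M.

1.27 M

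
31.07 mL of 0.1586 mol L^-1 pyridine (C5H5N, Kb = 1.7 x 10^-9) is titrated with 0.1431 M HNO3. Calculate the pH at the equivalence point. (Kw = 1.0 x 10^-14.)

n(C5H5N) = 0.1586 x 0.03107 = 0.004928 mol; V(HNO3) at equivalence = 0.004928/0.1431 = 0.03444 L.
At equivalence the base is fully converted to C5H5NH+; total volume = 0.06551 L, so [C5H5NH+] = 0.004928/0.06551 = 0.07523 M.
Ka(C5H5NH+) = Kw/Kb = 1.0e-14 / 1.7 x 10^-9 = 5.88e-6.
[H^+] = sqrt(Ka x [C5H5NH+]) = sqrt(5.88e-6 x 0.07523) = 0.000665 M.
pH = -log(0.000665) = 3.18.

3.18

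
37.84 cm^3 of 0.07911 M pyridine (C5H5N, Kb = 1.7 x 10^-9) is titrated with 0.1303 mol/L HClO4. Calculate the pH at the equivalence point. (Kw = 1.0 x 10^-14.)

n(C5H5N) = 0.07911 x 0.03784 = 0.002994 mol; V(HClO4) at equivalence = 0.002994/0.1303 = 0.02297 L.
At equivalence the base is fully converted to C5H5NH+; total volume = 0.06081 L, so [C5H5NH+] = 0.002994/0.06081 = 0.04922 M.
Ka(C5H5NH+) = Kw/Kb = 1.0e-14 / 1.7 x 10^-9 = 5.88e-6.
[H^+] = sqrt(Ka x [C5H5NH+]) = sqrt(5.88e-6 x 0.04922) = 0.000538 M.
pH = -log(0.000538) = 3.27.

3.27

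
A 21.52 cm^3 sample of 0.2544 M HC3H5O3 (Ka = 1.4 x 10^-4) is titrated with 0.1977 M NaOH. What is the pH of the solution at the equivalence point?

n(HC3H5O3) = 0.2544 x 0.02152 = 0.005475 mol; V(NaOH) at equivalence = 0.005475/0.1977 = 0.02769 L.
At equivalence all the acid is converted to C3H5O3-; total volume = 0.02152 + 0.02769 = 0.04921 L, so [C3H5O3-] = 0.005475/0.04921 = 0.1112 M.
Kb = Kw/Ka = 1.0e-14 / 1.4 x 10^-4 = 7.14e-11.
[OH^-] = sqrt(Kb x [C3H5O3-]) = sqrt(7.14e-11 x 0.1112) = 2.82e-6 M.
pOH = 5.55, so pH = 14.00 - 5.55 = 8.45.

8.45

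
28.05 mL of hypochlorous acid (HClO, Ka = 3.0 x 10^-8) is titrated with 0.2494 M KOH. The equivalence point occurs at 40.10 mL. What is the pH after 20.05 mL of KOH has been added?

20.05 mL is exactly half the equivalence volume (40.10/2), i.e. the half-equivalence point.
There, n(HA) = n(A^-), so pH = pKa = -log(3.0 x 10^-8) = 7.52.

7.52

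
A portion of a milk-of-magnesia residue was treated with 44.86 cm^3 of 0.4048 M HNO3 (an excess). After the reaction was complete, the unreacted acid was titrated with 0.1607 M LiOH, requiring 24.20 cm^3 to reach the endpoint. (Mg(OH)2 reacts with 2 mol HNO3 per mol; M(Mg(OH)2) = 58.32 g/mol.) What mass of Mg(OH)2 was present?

Total n(HNO3) added = 0.4048 x 0.04486 = 0.01816 mol.
n(LiOH) used = 0.1607 x 0.02420 = 0.003889 mol, which equals the excess n(HNO3).
So n(HNO3) consumed by the sample = 0.01816 - 0.003889 = 0.01427 mol.
n(Mg(OH)2) = 0.01427 / 2 = 0.007135 mol.
mass = 0.007135 mol x 58.32 g/mol = 0.416 g.

0.416 g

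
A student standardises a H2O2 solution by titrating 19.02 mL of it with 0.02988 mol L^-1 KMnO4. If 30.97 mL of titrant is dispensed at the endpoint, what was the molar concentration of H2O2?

n(KMnO4) = 0.02988 x 0.03097 = 0.0009254 mol.
From the balanced equation, 2 mol KMnO4 reacts with 5 mol H2O2, so n(H2O2) = 0.0009254 x 5/2 = 0.002313 mol.
[H2O2] = 0.002313 / 0.01902 L = 0.122 M.

0.122 M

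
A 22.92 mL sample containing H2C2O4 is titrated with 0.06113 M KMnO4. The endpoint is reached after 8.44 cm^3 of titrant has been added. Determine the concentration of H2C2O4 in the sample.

0.0563 M

n(KMnO4) = 0.06113 x 0.008440 = 0.0005159 mol.
From the balanced equation, 2 mol KMnO4 reacts with 5 mol H2C2O4, so n(H2C2O4) = 0.0005159 x 5/2 = 0.001290 mol.
[H2C2O4] = 0.001290 / 0.02292 L = 0.0563 M.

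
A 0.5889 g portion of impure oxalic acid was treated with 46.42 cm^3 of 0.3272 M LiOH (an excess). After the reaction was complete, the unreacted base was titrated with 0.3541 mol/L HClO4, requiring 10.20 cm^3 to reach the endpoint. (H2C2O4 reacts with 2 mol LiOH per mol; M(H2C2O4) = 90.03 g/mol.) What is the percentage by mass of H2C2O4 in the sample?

88.5%

Total n(LiOH) added = 0.3272 x 0.04642 = 0.01519 mol.
n(HClO4) used = 0.3541 x 0.01020 = 0.003612 mol, which equals the excess n(LiOH).
So n(LiOH) consumed by the sample = 0.01519 - 0.003612 = 0.01158 mol.
n(H2C2O4) = 0.01158 / 2 = 0.005788 mol.
mass H2C2O4 = 0.005788 x 90.03 = 0.5211 g, so %H2C2O4 = 0.5211/0.5889 x 100 = 88.5%.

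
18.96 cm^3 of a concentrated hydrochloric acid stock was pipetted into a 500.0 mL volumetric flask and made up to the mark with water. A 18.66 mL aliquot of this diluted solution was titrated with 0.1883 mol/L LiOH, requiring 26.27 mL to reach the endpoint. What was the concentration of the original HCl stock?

6.99 M

n(LiOH) = 0.1883 x 0.02627 = 0.004947 mol.
n(HCl) in the aliquot = 0.004947 mol.
[diluted HCl] = 0.004947 / 0.01866 = 0.2651 M.
Dilution factor = 500.0/18.96 = 26.37, so [stock] = 0.2651 x 26.37 = 6.99 M.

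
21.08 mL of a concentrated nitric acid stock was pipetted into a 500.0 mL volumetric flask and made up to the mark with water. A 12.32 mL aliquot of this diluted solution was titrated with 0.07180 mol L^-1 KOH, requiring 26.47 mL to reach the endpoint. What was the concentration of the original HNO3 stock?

n(KOH) = 0.07180 x 0.02647 = 0.001901 mol.
n(HNO3) in the aliquot = 0.001901 mol.
[diluted HNO3] = 0.001901 / 0.01232 = 0.1543 M.
Dilution factor = 500.0/21.08 = 23.72, so [stock] = 0.1543 x 23.72 = 3.66 M.

3.66 M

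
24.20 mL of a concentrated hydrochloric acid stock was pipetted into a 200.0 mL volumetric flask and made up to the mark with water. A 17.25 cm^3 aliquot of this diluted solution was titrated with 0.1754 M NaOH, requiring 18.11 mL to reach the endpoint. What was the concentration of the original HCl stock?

1.52 M

n(NaOH) = 0.1754 x 0.01811 = 0.003176 mol.
n(HCl) in the aliquot = 0.003176 mol.
[diluted HCl] = 0.003176 / 0.01725 = 0.1841 M.
Dilution factor = 200.0/24.20 = 8.264, so [stock] = 0.1841 x 8.264 = 1.52 M.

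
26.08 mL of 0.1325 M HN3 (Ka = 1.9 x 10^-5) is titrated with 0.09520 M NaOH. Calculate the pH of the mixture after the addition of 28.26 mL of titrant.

5.27

Initial n(HN3) = 0.1325 x 0.02608 = 0.003456 mol.
n(NaOH) added = 0.09520 x 0.02826 = 0.002690 mol, converting that many moles of HN3 to N3-.
Remaining n(HN3) = 0.0007652 mol; n(N3-) = 0.002690 mol.
By Henderson-Hasselbalch, pH = pKa + log([A^-]/[HA]) = 4.72 + log(0.002690/0.0007652) = 4.72 + (+0.55) = 5.27.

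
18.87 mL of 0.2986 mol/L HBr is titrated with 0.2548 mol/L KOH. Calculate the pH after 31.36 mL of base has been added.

n(acid) = 0.2986 x 0.01887 = 0.005635 mol; n(KOH) added = 0.2548 x 0.03136 = 0.007991 mol.
Base is in excess by 0.007991 - 0.005635 = 0.002356 mol in a total volume of 0.05023 L.
[OH^-] = 0.002356/0.05023 = 0.04690 M, so pOH = 1.33 and pH = 14.00 - 1.33 = 12.67.

12.67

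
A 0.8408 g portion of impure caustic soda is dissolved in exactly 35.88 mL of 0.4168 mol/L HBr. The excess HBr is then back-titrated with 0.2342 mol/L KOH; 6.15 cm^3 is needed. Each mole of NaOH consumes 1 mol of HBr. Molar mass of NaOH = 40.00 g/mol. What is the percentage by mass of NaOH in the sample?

Total n(HBr) added = 0.4168 x 0.03588 = 0.01495 mol.
n(KOH) used = 0.2342 x 0.006150 = 0.001440 mol, which equals the excess n(HBr).
So n(HBr) consumed by the sample = 0.01495 - 0.001440 = 0.01351 mol.
n(NaOH) = 0.01351 / 1 = 0.01351 mol.
mass NaOH = 0.01351 x 40.00 = 0.5406 g, so %NaOH = 0.5406/0.8408 x 100 = 64.3%.

64.3%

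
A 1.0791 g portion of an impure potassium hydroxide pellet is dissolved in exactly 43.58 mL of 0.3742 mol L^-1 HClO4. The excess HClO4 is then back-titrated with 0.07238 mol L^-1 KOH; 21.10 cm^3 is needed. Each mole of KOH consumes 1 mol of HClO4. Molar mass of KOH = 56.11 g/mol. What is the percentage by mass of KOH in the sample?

76.9%

Total n(HClO4) added = 0.3742 x 0.04358 = 0.01631 mol.
n(KOH) used = 0.07238 x 0.02110 = 0.001527 mol, which equals the excess n(HClO4).
So n(HClO4) consumed by the sample = 0.01631 - 0.001527 = 0.01478 mol.
n(KOH) = 0.01478 / 1 = 0.01478 mol.
mass KOH = 0.01478 x 56.11 = 0.8293 g, so %KOH = 0.8293/1.0791 x 100 = 76.9%.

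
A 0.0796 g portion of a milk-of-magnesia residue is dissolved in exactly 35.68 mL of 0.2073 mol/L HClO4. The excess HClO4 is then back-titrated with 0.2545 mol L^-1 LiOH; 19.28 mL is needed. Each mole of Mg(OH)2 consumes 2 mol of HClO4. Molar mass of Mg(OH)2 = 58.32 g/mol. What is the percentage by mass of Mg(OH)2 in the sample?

Total n(HClO4) added = 0.2073 x 0.03568 = 0.007396 mol.
n(LiOH) used = 0.2545 x 0.01928 = 0.004907 mol, which equals the excess n(HClO4).
So n(HClO4) consumed by the sample = 0.007396 - 0.004907 = 0.002490 mol.
n(Mg(OH)2) = 0.002490 / 2 = 0.001245 mol.
mass Mg(OH)2 = 0.001245 x 58.32 = 0.07260 g, so %Mg(OH)2 = 0.07260/0.0796 x 100 = 91.2%.

91.2%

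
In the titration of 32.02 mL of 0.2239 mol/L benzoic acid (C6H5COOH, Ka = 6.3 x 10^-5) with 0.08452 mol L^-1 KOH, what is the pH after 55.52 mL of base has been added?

4.48

Initial n(C6H5COOH) = 0.2239 x 0.03202 = 0.007169 mol.
n(KOH) added = 0.08452 x 0.05552 = 0.004693 mol, converting that many moles of C6H5COOH to C6H5COO-.
Remaining n(C6H5COOH) = 0.002477 mol; n(C6H5COO-) = 0.004693 mol.
By Henderson-Hasselbalch, pH = pKa + log([A^-]/[HA]) = 4.20 + log(0.004693/0.002477) = 4.20 + (+0.28) = 4.48.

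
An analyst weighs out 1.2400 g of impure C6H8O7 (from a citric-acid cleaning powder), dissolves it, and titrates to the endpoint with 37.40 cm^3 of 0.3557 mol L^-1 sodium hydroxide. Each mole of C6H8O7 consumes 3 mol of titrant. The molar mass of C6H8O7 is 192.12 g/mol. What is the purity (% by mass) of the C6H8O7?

68.7%

n(NaOH) = 0.3557 x 0.03740 = 0.01330 mol.
n(C6H8O7) = 0.01330 / 3 = 0.004434 mol.
mass of C6H8O7 = 0.004434 x 192.12 = 0.8519 g.
% purity = 0.8519 / 1.2400 x 100 = 68.7%.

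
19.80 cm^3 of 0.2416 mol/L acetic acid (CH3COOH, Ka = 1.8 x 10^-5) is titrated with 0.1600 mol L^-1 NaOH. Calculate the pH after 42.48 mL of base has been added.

12.51

n(acid) = 0.2416 x 0.01980 = 0.004784 mol; n(NaOH) added = 0.1600 x 0.04248 = 0.006797 mol.
Base is in excess by 0.006797 - 0.004784 = 0.002013 mol in a total volume of 0.06228 L.
[OH^-] = 0.002013/0.06228 = 0.03232 M, so pOH = 1.49 and pH = 14.00 - 1.49 = 12.51.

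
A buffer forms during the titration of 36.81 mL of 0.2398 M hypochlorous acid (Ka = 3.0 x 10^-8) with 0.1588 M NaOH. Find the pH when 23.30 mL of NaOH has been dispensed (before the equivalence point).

Initial n(HClO) = 0.2398 x 0.03681 = 0.008827 mol.
n(NaOH) added = 0.1588 x 0.02330 = 0.003700 mol, converting that many moles of HClO to ClO-.
Remaining n(HClO) = 0.005127 mol; n(ClO-) = 0.003700 mol.
By Henderson-Hasselbalch, pH = pKa + log([A^-]/[HA]) = 7.52 + log(0.003700/0.005127) = 7.52 + (-0.14) = 7.38.

7.38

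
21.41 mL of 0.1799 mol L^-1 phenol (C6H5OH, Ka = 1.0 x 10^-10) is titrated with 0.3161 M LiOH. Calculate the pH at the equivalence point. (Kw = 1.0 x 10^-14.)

n(C6H5OH) = 0.1799 x 0.02141 = 0.003852 mol; V(LiOH) at equivalence = 0.003852/0.3161 = 0.01218 L.
At equivalence all the acid is converted to C6H5O-; total volume = 0.02141 + 0.01218 = 0.03359 L, so [C6H5O-] = 0.003852/0.03359 = 0.1146 M.
Kb = Kw/Ka = 1.0e-14 / 1.0 x 10^-10 = 0.000100.
[OH^-] = sqrt(Kb x [C6H5O-]) = sqrt(0.000100 x 0.1146) = 0.00339 M.
pOH = 2.47, so pH = 14.00 - 2.47 = 11.53.

11.53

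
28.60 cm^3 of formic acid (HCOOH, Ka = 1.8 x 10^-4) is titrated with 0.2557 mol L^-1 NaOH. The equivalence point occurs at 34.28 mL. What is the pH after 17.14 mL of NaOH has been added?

17.14 mL is exactly half the equivalence volume (34.28/2), i.e. the half-equivalence point.
There, n(HA) = n(A^-), so pH = pKa = -log(1.8 x 10^-4) = 3.74.

3.74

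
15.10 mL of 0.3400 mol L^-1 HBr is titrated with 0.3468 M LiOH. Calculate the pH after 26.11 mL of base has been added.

n(acid) = 0.3400 x 0.01510 = 0.005134 mol; n(LiOH) added = 0.3468 x 0.02611 = 0.009055 mol.
Base is in excess by 0.009055 - 0.005134 = 0.003921 mol in a total volume of 0.04121 L.
[OH^-] = 0.003921/0.04121 = 0.09515 M, so pOH = 1.02 and pH = 14.00 - 1.02 = 12.98.

12.98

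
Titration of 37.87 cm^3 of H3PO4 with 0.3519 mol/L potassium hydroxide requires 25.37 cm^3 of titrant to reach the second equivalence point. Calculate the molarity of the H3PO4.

n(KOH) = 0.3519 x 0.02537 = 0.008928 mol.
At the second equivalence point, 2 mol OH^- react per mol H3PO4, so n(H3PO4) = 0.008928 / 2 = 0.004464 mol.
[H3PO4] = 0.004464 / 0.03787 L = 0.118 M.

0.118 M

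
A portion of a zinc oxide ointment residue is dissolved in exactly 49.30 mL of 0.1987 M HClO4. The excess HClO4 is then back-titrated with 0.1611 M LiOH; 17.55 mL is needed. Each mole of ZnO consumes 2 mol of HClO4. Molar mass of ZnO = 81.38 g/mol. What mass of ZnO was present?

0.284 g

Total n(HClO4) added = 0.1987 x 0.04930 = 0.009796 mol.
n(LiOH) used = 0.1611 x 0.01755 = 0.002827 mol, which equals the excess n(HClO4).
So n(HClO4) consumed by the sample = 0.009796 - 0.002827 = 0.006969 mol.
n(ZnO) = 0.006969 / 2 = 0.003484 mol.
mass = 0.003484 mol x 81.38 g/mol = 0.284 g.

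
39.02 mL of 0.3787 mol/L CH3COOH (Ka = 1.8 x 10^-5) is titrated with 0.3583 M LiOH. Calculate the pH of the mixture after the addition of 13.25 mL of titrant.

4.42

Initial n(CH3COOH) = 0.3787 x 0.03902 = 0.01478 mol.
n(LiOH) added = 0.3583 x 0.01325 = 0.004747 mol, converting that many moles of CH3COOH to CH3COO-.
Remaining n(CH3COOH) = 0.01003 mol; n(CH3COO-) = 0.004747 mol.
By Henderson-Hasselbalch, pH = pKa + log([A^-]/[HA]) = 4.74 + log(0.004747/0.01003) = 4.74 + (-0.32) = 4.42.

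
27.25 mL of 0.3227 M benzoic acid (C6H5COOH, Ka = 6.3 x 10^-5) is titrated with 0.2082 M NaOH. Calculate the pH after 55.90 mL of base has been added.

n(acid) = 0.3227 x 0.02725 = 0.008794 mol; n(NaOH) added = 0.2082 x 0.05590 = 0.01164 mol.
Base is in excess by 0.01164 - 0.008794 = 0.002845 mol in a total volume of 0.08315 L.
[OH^-] = 0.002845/0.08315 = 0.03421 M, so pOH = 1.47 and pH = 14.00 - 1.47 = 12.53.

12.53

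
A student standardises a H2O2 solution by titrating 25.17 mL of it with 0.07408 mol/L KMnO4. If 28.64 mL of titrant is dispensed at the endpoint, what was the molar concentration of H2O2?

0.211 M

n(KMnO4) = 0.07408 x 0.02864 = 0.002122 mol.
From the balanced equation, 2 mol KMnO4 reacts with 5 mol H2O2, so n(H2O2) = 0.002122 x 5/2 = 0.005304 mol.
[H2O2] = 0.005304 / 0.02517 L = 0.211 M.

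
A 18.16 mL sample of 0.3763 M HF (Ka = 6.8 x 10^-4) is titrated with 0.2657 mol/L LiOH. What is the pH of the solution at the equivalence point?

8.18

n(HF) = 0.3763 x 0.01816 = 0.006834 mol; V(LiOH) at equivalence = 0.006834/0.2657 = 0.02572 L.
At equivalence all the acid is converted to F-; total volume = 0.01816 + 0.02572 = 0.04388 L, so [F-] = 0.006834/0.04388 = 0.1557 M.
Kb = Kw/Ka = 1.0e-14 / 6.8 x 10^-4 = 1.47e-11.
[OH^-] = sqrt(Kb x [F-]) = sqrt(1.47e-11 x 0.1557) = 1.51e-6 M.
pOH = 5.82, so pH = 14.00 - 5.82 = 8.18.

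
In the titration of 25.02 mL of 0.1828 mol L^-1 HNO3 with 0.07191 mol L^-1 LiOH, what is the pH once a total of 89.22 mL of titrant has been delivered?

n(acid) = 0.1828 x 0.02502 = 0.004574 mol; n(LiOH) added = 0.07191 x 0.08922 = 0.006416 mol.
Base is in excess by 0.006416 - 0.004574 = 0.001842 mol in a total volume of 0.1142 L.
[OH^-] = 0.001842/0.1142 = 0.01613 M, so pOH = 1.79 and pH = 14.00 - 1.79 = 12.21.

12.21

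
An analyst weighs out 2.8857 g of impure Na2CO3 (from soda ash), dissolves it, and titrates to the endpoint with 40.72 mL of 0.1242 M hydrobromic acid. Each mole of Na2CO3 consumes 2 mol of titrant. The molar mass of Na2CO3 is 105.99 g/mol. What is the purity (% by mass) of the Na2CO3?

9.29%

n(HBr) = 0.1242 x 0.04072 = 0.005057 mol.
n(Na2CO3) = 0.005057 / 2 = 0.002529 mol.
mass of Na2CO3 = 0.002529 x 105.99 = 0.2680 g.
% purity = 0.2680 / 2.8857 x 100 = 9.29%.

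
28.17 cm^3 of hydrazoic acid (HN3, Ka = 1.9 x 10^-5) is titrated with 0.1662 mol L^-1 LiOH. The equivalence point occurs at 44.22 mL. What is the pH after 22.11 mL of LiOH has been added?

4.72

22.11 mL is exactly half the equivalence volume (44.22/2), i.e. the half-equivalence point.
There, n(HA) = n(A^-), so pH = pKa = -log(1.9 x 10^-5) = 4.72.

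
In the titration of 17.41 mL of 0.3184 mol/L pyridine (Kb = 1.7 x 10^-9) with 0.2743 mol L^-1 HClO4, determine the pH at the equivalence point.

3.03

n(C5H5N) = 0.3184 x 0.01741 = 0.005543 mol; V(HClO4) at equivalence = 0.005543/0.2743 = 0.02021 L.
At equivalence the base is fully converted to C5H5NH+; total volume = 0.03762 L, so [C5H5NH+] = 0.005543/0.03762 = 0.1474 M.
Ka(C5H5NH+) = Kw/Kb = 1.0e-14 / 1.7 x 10^-9 = 5.88e-6.
[H^+] = sqrt(Ka x [C5H5NH+]) = sqrt(5.88e-6 x 0.1474) = 0.000931 M.
pH = -log(0.000931) = 3.03.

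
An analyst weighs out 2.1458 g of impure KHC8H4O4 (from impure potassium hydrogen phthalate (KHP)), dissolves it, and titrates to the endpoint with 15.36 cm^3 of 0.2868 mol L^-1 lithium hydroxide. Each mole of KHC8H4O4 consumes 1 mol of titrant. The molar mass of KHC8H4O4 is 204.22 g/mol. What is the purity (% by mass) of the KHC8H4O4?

41.9%

n(LiOH) = 0.2868 x 0.01536 = 0.004405 mol.
n(KHC8H4O4) = 0.004405 / 1 = 0.004405 mol.
mass of KHC8H4O4 = 0.004405 x 204.22 = 0.8996 g.
% purity = 0.8996 / 2.1458 x 100 = 41.9%.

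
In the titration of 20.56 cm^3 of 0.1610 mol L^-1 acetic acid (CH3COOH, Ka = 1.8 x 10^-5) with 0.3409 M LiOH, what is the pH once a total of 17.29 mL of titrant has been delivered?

12.83

n(acid) = 0.1610 x 0.02056 = 0.003310 mol; n(LiOH) added = 0.3409 x 0.01729 = 0.005894 mol.
Base is in excess by 0.005894 - 0.003310 = 0.002584 mol in a total volume of 0.03785 L.
[OH^-] = 0.002584/0.03785 = 0.06827 M, so pOH = 1.17 and pH = 14.00 - 1.17 = 12.83.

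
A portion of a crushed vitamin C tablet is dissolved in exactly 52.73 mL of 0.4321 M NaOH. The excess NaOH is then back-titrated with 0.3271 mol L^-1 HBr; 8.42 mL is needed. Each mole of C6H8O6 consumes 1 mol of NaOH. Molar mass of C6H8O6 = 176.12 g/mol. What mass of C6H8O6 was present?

3.53 g

Total n(NaOH) added = 0.4321 x 0.05273 = 0.02278 mol.
n(HBr) used = 0.3271 x 0.008420 = 0.002754 mol, which equals the excess n(NaOH).
So n(NaOH) consumed by the sample = 0.02278 - 0.002754 = 0.02003 mol.
n(C6H8O6) = 0.02003 / 1 = 0.02003 mol.
mass = 0.02003 mol x 176.12 g/mol = 3.53 g.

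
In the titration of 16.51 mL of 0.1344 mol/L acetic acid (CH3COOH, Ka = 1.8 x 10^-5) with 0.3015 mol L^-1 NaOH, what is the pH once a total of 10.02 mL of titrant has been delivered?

12.48

n(acid) = 0.1344 x 0.01651 = 0.002219 mol; n(NaOH) added = 0.3015 x 0.01002 = 0.003021 mol.
Base is in excess by 0.003021 - 0.002219 = 0.0008021 mol in a total volume of 0.02653 L.
[OH^-] = 0.0008021/0.02653 = 0.03023 M, so pOH = 1.52 and pH = 14.00 - 1.52 = 12.48.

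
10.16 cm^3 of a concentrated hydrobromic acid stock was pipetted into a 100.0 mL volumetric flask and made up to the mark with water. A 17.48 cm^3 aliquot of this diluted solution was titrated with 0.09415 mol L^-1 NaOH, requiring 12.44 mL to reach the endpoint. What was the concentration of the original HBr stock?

n(NaOH) = 0.09415 x 0.01244 = 0.001171 mol.
n(HBr) in the aliquot = 0.001171 mol.
[diluted HBr] = 0.001171 / 0.01748 = 0.06700 M.
Dilution factor = 100.0/10.16 = 9.843, so [stock] = 0.06700 x 9.843 = 0.659 M.

0.659 M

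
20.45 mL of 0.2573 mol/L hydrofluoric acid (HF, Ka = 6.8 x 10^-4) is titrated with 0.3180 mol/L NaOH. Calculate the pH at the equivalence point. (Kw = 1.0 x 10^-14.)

n(HF) = 0.2573 x 0.02045 = 0.005262 mol; V(NaOH) at equivalence = 0.005262/0.3180 = 0.01655 L.
At equivalence all the acid is converted to F-; total volume = 0.02045 + 0.01655 = 0.03700 L, so [F-] = 0.005262/0.03700 = 0.1422 M.
Kb = Kw/Ka = 1.0e-14 / 6.8 x 10^-4 = 1.47e-11.
[OH^-] = sqrt(Kb x [F-]) = sqrt(1.47e-11 x 0.1422) = 1.45e-6 M.
pOH = 5.84, so pH = 14.00 - 5.84 = 8.16.

8.16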